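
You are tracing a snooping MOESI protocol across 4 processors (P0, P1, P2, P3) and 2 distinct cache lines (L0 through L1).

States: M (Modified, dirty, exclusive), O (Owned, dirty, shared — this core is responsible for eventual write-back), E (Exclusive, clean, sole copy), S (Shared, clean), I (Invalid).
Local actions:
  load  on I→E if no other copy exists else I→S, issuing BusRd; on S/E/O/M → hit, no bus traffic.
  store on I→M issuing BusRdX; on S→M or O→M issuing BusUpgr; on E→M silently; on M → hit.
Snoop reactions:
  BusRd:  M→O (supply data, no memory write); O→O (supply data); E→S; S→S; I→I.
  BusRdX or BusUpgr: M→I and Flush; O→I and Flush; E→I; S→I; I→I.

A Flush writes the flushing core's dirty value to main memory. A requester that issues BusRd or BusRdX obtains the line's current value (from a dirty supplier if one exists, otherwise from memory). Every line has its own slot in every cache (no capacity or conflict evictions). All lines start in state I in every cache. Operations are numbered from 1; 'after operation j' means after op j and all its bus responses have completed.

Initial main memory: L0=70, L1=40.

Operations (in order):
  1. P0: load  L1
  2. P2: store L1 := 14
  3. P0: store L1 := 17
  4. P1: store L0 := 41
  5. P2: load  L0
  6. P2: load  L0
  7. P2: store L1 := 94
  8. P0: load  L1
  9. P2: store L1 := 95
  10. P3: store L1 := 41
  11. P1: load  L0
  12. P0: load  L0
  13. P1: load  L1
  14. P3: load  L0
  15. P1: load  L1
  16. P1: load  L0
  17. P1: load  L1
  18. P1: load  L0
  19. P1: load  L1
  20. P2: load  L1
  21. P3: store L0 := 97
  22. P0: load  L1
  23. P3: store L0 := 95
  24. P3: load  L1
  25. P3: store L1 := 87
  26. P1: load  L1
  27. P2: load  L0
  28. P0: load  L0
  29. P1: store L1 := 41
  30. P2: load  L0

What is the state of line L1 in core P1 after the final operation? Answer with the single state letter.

step 1: P0: load  L1  ⟶  EIII  (L1)  txn=BusRd  M[L1]=40
step 2: P2: store L1 := 14  ⟶  IIMI  (L1)  txn=BusRdX  M[L1]=40
step 3: P0: store L1 := 17  ⟶  MIII  (L1)  txn=BusRdX+Flush  M[L1]=14
step 4: P1: store L0 := 41  ⟶  IMII  (L0)  txn=BusRdX  M[L0]=70
step 5: P2: load  L0  ⟶  IOSI  (L0)  txn=BusRd  M[L0]=70
step 6: P2: load  L0  ⟶  IOSI  (L0)  txn=∅  M[L0]=70
step 7: P2: store L1 := 94  ⟶  IIMI  (L1)  txn=BusRdX+Flush  M[L1]=17
step 8: P0: load  L1  ⟶  SIOI  (L1)  txn=BusRd  M[L1]=17
step 9: P2: store L1 := 95  ⟶  IIMI  (L1)  txn=BusUpgr  M[L1]=17
step 10: P3: store L1 := 41  ⟶  IIIM  (L1)  txn=BusRdX+Flush  M[L1]=95
step 11: P1: load  L0  ⟶  IOSI  (L0)  txn=∅  M[L0]=70
step 12: P0: load  L0  ⟶  SOSI  (L0)  txn=BusRd  M[L0]=70
step 13: P1: load  L1  ⟶  ISIO  (L1)  txn=BusRd  M[L1]=95
step 14: P3: load  L0  ⟶  SOSS  (L0)  txn=BusRd  M[L0]=70
step 15: P1: load  L1  ⟶  ISIO  (L1)  txn=∅  M[L1]=95
step 16: P1: load  L0  ⟶  SOSS  (L0)  txn=∅  M[L0]=70
step 17: P1: load  L1  ⟶  ISIO  (L1)  txn=∅  M[L1]=95
step 18: P1: load  L0  ⟶  SOSS  (L0)  txn=∅  M[L0]=70
step 19: P1: load  L1  ⟶  ISIO  (L1)  txn=∅  M[L1]=95
step 20: P2: load  L1  ⟶  ISSO  (L1)  txn=BusRd  M[L1]=95
step 21: P3: store L0 := 97  ⟶  IIIM  (L0)  txn=BusUpgr+Flush  M[L0]=41
step 22: P0: load  L1  ⟶  SSSO  (L1)  txn=BusRd  M[L1]=95
step 23: P3: store L0 := 95  ⟶  IIIM  (L0)  txn=∅  M[L0]=41
step 24: P3: load  L1  ⟶  SSSO  (L1)  txn=∅  M[L1]=95
step 25: P3: store L1 := 87  ⟶  IIIM  (L1)  txn=BusUpgr  M[L1]=95
step 26: P1: load  L1  ⟶  ISIO  (L1)  txn=BusRd  M[L1]=95
step 27: P2: load  L0  ⟶  IISO  (L0)  txn=BusRd  M[L0]=41
step 28: P0: load  L0  ⟶  SISO  (L0)  txn=BusRd  M[L0]=41
step 29: P1: store L1 := 41  ⟶  IMII  (L1)  txn=BusUpgr+Flush  M[L1]=87
step 30: P2: load  L0  ⟶  SISO  (L0)  txn=∅  M[L0]=41

state = M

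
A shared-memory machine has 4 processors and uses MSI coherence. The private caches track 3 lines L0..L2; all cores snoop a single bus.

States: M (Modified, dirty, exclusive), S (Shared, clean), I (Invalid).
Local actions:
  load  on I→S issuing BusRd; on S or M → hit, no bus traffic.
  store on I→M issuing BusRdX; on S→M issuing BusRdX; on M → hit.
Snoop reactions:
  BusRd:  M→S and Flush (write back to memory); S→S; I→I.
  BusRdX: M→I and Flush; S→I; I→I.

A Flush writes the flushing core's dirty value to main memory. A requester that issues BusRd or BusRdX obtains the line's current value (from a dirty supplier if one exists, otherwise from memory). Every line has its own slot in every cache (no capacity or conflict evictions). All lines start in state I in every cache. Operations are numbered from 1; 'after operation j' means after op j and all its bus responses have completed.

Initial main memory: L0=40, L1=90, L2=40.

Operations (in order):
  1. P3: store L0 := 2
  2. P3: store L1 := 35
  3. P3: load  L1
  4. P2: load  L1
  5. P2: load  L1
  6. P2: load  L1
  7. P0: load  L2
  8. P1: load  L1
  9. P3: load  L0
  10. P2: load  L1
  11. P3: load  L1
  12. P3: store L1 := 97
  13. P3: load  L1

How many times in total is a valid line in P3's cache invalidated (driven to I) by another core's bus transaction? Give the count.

  op1 P3: store L0 := 2 → I/I/I/M on L0; bus BusRdX; mem=40
  op2 P3: store L1 := 35 → I/I/I/M on L1; bus BusRdX; mem=90
  op3 P3: load  L1 → I/I/I/M on L1; bus (none); mem=90
  op4 P2: load  L1 → I/I/S/S on L1; bus BusRd Flush; mem=35
  op5 P2: load  L1 → I/I/S/S on L1; bus (none); mem=35
  op6 P2: load  L1 → I/I/S/S on L1; bus (none); mem=35
  op7 P0: load  L2 → S/I/I/I on L2; bus BusRd; mem=40
  op8 P1: load  L1 → I/S/S/S on L1; bus BusRd; mem=35
  op9 P3: load  L0 → I/I/I/M on L0; bus (none); mem=40
  op10 P2: load  L1 → I/S/S/S on L1; bus (none); mem=35
  op11 P3: load  L1 → I/S/S/S on L1; bus (none); mem=35
  op12 P3: store L1 := 97 → I/I/I/M on L1; bus BusRdX; mem=35
  op13 P3: load  L1 → I/I/I/M on L1; bus (none); mem=35

invalidations = 0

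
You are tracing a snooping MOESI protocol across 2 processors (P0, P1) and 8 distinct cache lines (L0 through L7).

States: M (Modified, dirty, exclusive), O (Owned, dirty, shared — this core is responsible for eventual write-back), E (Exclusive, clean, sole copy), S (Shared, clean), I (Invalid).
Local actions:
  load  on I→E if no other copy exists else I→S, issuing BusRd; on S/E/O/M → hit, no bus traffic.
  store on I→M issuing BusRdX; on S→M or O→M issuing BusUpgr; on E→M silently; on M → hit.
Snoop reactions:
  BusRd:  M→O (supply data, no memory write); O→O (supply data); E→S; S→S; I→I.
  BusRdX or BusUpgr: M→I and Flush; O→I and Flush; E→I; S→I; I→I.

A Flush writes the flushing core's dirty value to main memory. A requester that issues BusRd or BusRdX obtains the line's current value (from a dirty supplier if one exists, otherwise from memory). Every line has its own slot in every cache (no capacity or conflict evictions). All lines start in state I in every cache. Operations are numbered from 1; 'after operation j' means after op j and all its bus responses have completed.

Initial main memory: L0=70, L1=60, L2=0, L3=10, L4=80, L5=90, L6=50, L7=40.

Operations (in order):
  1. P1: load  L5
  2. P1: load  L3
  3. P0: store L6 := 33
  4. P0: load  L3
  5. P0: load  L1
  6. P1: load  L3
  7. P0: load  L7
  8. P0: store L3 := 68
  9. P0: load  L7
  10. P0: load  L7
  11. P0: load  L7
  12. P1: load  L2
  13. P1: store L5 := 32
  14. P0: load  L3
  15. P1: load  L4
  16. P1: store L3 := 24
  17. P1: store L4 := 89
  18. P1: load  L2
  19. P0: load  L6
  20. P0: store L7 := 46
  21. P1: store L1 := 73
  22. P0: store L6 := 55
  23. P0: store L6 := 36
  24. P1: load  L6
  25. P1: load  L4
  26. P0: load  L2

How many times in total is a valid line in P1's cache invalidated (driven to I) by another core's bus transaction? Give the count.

[1] P1: load  L5 | P0:I, P1:E(90) | bus: BusRd
[2] P1: load  L3 | P0:I, P1:E(10) | bus: BusRd
[3] P0: store L6 := 33 | P0:M(33), P1:I | bus: BusRdX
[4] P0: load  L3 | P0:S(10), P1:S(10) | bus: BusRd
[5] P0: load  L1 | P0:E(60), P1:I | bus: BusRd
[6] P1: load  L3 | P0:S(10), P1:S(10) | bus: none
[7] P0: load  L7 | P0:E(40), P1:I | bus: BusRd
[8] P0: store L3 := 68 | P0:M(68), P1:I | bus: BusUpgr
[9] P0: load  L7 | P0:E(40), P1:I | bus: none
[10] P0: load  L7 | P0:E(40), P1:I | bus: none
[11] P0: load  L7 | P0:E(40), P1:I | bus: none
[12] P1: load  L2 | P0:I, P1:E(0) | bus: BusRd
[13] P1: store L5 := 32 | P0:I, P1:M(32) | bus: none
[14] P0: load  L3 | P0:M(68), P1:I | bus: none
[15] P1: load  L4 | P0:I, P1:E(80) | bus: BusRd
[16] P1: store L3 := 24 | P0:I, P1:M(24) | bus: BusRdX,Flush
[17] P1: store L4 := 89 | P0:I, P1:M(89) | bus: none
[18] P1: load  L2 | P0:I, P1:E(0) | bus: none
[19] P0: load  L6 | P0:M(33), P1:I | bus: none
[20] P0: store L7 := 46 | P0:M(46), P1:I | bus: none
[21] P1: store L1 := 73 | P0:I, P1:M(73) | bus: BusRdX
[22] P0: store L6 := 55 | P0:M(55), P1:I | bus: none
[23] P0: store L6 := 36 | P0:M(36), P1:I | bus: none
[24] P1: load  L6 | P0:O(36), P1:S(36) | bus: BusRd
[25] P1: load  L4 | P0:I, P1:M(89) | bus: none
[26] P0: load  L2 | P0:S(0), P1:S(0) | bus: BusRd

invalidations = 1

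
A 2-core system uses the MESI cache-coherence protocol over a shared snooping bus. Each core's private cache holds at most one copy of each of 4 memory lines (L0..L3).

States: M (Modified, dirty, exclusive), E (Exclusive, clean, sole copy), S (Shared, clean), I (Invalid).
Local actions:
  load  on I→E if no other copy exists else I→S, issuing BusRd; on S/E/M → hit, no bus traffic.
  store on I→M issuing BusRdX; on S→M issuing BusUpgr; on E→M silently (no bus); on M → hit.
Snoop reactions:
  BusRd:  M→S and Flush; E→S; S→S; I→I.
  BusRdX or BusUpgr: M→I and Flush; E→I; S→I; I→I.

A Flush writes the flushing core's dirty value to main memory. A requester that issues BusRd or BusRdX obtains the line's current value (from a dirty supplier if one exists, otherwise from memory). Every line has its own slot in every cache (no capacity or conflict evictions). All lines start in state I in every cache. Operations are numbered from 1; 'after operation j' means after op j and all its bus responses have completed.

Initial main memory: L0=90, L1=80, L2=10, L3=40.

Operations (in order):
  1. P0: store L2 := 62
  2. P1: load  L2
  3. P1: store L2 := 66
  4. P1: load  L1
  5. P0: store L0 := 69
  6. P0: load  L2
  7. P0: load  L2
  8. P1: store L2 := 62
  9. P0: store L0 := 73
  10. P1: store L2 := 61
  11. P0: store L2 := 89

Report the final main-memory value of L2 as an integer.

  op1 P0: store L2 := 62 → M/I on L2; bus BusRdX; mem=10
  op2 P1: load  L2 → S/S on L2; bus BusRd Flush; mem=62
  op3 P1: store L2 := 66 → I/M on L2; bus BusUpgr; mem=62
  op4 P1: load  L1 → I/E on L1; bus BusRd; mem=80
  op5 P0: store L0 := 69 → M/I on L0; bus BusRdX; mem=90
  op6 P0: load  L2 → S/S on L2; bus BusRd Flush; mem=66
  op7 P0: load  L2 → S/S on L2; bus (none); mem=66
  op8 P1: store L2 := 62 → I/M on L2; bus BusUpgr; mem=66
  op9 P0: store L0 := 73 → M/I on L0; bus (none); mem=90
  op10 P1: store L2 := 61 → I/M on L2; bus (none); mem=66
  op11 P0: store L2 := 89 → M/I on L2; bus BusRdX Flush; mem=61

memory[L2] = 61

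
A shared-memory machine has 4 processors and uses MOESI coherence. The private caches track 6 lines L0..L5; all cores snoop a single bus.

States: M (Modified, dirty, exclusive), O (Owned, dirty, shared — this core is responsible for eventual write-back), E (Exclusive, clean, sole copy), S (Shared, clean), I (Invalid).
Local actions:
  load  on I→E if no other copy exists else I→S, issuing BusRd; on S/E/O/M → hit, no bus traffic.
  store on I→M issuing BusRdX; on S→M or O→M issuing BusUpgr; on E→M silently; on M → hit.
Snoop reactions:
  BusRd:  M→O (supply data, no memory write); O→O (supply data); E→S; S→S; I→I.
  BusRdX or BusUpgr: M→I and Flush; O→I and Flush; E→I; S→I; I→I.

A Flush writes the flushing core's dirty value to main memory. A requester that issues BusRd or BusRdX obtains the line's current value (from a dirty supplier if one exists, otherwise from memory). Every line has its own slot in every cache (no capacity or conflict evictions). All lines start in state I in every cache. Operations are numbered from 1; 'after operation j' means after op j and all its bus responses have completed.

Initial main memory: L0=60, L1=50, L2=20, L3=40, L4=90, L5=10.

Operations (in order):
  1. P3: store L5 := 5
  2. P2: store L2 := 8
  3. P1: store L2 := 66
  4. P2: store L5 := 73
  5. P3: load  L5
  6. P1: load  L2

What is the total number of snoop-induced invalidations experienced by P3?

step 1: P3: store L5 := 5  ⟶  IIIM  (L5)  txn=BusRdX  M[L5]=10
step 2: P2: store L2 := 8  ⟶  IIMI  (L2)  txn=BusRdX  M[L2]=20
step 3: P1: store L2 := 66  ⟶  IMII  (L2)  txn=BusRdX+Flush  M[L2]=8
step 4: P2: store L5 := 73  ⟶  IIMI  (L5)  txn=BusRdX+Flush  M[L5]=5
step 5: P3: load  L5  ⟶  IIOS  (L5)  txn=BusRd  M[L5]=5
step 6: P1: load  L2  ⟶  IMII  (L2)  txn=∅  M[L2]=8

invalidations = 1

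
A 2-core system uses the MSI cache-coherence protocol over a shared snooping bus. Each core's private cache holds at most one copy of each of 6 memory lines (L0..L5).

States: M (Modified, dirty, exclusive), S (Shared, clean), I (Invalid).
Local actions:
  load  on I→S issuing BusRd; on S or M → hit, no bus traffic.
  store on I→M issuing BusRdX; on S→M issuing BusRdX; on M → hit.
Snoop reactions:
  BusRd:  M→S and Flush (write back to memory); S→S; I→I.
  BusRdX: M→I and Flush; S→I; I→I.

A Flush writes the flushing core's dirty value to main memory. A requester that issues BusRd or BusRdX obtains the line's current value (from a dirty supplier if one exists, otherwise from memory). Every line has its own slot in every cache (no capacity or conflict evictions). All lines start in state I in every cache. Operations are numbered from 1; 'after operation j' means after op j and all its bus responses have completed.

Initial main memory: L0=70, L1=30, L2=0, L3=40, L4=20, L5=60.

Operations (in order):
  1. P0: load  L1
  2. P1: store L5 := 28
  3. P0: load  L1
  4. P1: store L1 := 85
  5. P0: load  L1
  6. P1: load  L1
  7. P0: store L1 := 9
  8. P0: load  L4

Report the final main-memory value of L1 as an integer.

1. P0: load  L1  bus=[BusRd]  L1: P0=S P1=I  mem[L1]=30
2. P1: store L5 := 28  bus=[BusRdX]  L5: P0=I P1=M  mem[L5]=60
3. P0: load  L1  bus=[-]  L1: P0=S P1=I  mem[L1]=30
4. P1: store L1 := 85  bus=[BusRdX]  L1: P0=I P1=M  mem[L1]=30
5. P0: load  L1  bus=[BusRd,Flush]  L1: P0=S P1=S  mem[L1]=85
6. P1: load  L1  bus=[-]  L1: P0=S P1=S  mem[L1]=85
7. P0: store L1 := 9  bus=[BusRdX]  L1: P0=M P1=I  mem[L1]=85
8. P0: load  L4  bus=[BusRd]  L4: P0=S P1=I  mem[L4]=20

memory[L1] = 85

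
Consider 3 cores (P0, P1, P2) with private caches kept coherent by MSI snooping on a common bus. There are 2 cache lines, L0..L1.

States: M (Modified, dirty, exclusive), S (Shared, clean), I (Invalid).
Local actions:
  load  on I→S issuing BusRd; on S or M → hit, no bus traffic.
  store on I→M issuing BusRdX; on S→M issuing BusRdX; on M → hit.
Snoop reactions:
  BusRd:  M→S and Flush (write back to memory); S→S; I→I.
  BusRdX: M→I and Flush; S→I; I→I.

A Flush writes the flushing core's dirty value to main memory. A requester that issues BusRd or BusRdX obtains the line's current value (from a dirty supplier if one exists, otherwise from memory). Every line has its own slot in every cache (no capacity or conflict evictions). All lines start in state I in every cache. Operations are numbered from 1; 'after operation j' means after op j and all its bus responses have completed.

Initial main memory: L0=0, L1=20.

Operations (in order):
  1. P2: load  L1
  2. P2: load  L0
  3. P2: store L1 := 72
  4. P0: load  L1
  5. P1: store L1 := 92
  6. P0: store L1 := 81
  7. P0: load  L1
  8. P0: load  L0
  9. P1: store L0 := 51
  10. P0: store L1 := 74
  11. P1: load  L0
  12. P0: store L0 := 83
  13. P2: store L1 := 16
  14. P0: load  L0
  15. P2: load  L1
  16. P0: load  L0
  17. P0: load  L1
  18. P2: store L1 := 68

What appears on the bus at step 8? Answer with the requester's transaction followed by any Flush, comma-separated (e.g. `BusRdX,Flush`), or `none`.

bus = BusRd

[1] P2: load  L1 | P0:I, P1:I, P2:S(20) | bus: BusRd
[2] P2: load  L0 | P0:I, P1:I, P2:S(0) | bus: BusRd
[3] P2: store L1 := 72 | P0:I, P1:I, P2:M(72) | bus: BusRdX
[4] P0: load  L1 | P0:S(72), P1:I, P2:S(72) | bus: BusRd,Flush
[5] P1: store L1 := 92 | P0:I, P1:M(92), P2:I | bus: BusRdX
[6] P0: store L1 := 81 | P0:M(81), P1:I, P2:I | bus: BusRdX,Flush
[7] P0: load  L1 | P0:M(81), P1:I, P2:I | bus: none
[8] P0: load  L0 | P0:S(0), P1:I, P2:S(0) | bus: BusRd
[9] P1: store L0 := 51 | P0:I, P1:M(51), P2:I | bus: BusRdX
[10] P0: store L1 := 74 | P0:M(74), P1:I, P2:I | bus: none
[11] P1: load  L0 | P0:I, P1:M(51), P2:I | bus: none
[12] P0: store L0 := 83 | P0:M(83), P1:I, P2:I | bus: BusRdX,Flush
[13] P2: store L1 := 16 | P0:I, P1:I, P2:M(16) | bus: BusRdX,Flush
[14] P0: load  L0 | P0:M(83), P1:I, P2:I | bus: none
[15] P2: load  L1 | P0:I, P1:I, P2:M(16) | bus: none
[16] P0: load  L0 | P0:M(83), P1:I, P2:I | bus: none
[17] P0: load  L1 | P0:S(16), P1:I, P2:S(16) | bus: BusRd,Flush
[18] P2: store L1 := 68 | P0:I, P1:I, P2:M(68) | bus: BusRdX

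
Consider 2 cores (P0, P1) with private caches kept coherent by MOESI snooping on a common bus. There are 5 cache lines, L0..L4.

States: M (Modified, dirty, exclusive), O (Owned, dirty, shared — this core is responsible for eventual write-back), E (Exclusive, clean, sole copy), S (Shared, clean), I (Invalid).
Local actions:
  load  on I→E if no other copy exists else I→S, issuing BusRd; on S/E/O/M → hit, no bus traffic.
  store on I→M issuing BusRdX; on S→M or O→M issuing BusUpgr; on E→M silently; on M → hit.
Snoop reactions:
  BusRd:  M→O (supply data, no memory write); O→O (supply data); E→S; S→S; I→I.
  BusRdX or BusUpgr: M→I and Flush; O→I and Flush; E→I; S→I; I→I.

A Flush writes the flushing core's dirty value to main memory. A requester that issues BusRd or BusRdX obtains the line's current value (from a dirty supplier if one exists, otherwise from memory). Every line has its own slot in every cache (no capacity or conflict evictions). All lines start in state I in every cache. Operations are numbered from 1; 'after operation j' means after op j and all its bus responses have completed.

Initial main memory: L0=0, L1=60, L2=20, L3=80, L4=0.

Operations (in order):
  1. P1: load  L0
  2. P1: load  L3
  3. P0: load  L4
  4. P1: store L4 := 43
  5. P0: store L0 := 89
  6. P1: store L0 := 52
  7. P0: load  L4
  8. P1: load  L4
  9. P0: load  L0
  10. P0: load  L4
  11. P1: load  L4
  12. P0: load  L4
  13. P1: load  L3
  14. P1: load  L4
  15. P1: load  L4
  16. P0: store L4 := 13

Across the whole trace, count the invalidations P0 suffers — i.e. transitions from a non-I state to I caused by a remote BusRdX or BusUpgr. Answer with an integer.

  op1 P1: load  L0 → I/E on L0; bus BusRd; mem=0
  op2 P1: load  L3 → I/E on L3; bus BusRd; mem=80
  op3 P0: load  L4 → E/I on L4; bus BusRd; mem=0
  op4 P1: store L4 := 43 → I/M on L4; bus BusRdX; mem=0
  op5 P0: store L0 := 89 → M/I on L0; bus BusRdX; mem=0
  op6 P1: store L0 := 52 → I/M on L0; bus BusRdX Flush; mem=89
  op7 P0: load  L4 → S/O on L4; bus BusRd; mem=0
  op8 P1: load  L4 → S/O on L4; bus (none); mem=0
  op9 P0: load  L0 → S/O on L0; bus BusRd; mem=89
  op10 P0: load  L4 → S/O on L4; bus (none); mem=0
  op11 P1: load  L4 → S/O on L4; bus (none); mem=0
  op12 P0: load  L4 → S/O on L4; bus (none); mem=0
  op13 P1: load  L3 → I/E on L3; bus (none); mem=80
  op14 P1: load  L4 → S/O on L4; bus (none); mem=0
  op15 P1: load  L4 → S/O on L4; bus (none); mem=0
  op16 P0: store L4 := 13 → M/I on L4; bus BusUpgr Flush; mem=43

invalidations = 2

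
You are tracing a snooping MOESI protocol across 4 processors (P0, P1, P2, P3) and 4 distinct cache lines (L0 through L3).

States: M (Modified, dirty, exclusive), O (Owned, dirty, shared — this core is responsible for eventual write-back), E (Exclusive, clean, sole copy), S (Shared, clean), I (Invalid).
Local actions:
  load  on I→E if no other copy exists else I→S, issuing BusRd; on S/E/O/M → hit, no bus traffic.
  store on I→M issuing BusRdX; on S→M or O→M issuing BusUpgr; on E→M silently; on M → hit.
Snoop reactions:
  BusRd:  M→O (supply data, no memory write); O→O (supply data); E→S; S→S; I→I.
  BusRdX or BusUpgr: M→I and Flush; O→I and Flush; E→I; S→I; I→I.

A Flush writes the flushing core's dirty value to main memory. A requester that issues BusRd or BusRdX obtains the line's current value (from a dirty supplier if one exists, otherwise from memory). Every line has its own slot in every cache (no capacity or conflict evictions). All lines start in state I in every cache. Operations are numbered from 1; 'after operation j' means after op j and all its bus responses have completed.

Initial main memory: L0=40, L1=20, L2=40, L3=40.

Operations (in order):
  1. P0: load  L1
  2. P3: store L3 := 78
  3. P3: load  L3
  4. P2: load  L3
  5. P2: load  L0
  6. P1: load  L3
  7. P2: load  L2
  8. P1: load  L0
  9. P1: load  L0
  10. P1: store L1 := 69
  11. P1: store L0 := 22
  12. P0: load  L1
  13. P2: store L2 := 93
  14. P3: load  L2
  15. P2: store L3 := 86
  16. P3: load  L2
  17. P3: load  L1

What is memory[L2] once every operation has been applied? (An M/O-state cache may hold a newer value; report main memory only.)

[1] P0: load  L1 | P0:E(20), P1:I, P2:I, P3:I | bus: BusRd
[2] P3: store L3 := 78 | P0:I, P1:I, P2:I, P3:M(78) | bus: BusRdX
[3] P3: load  L3 | P0:I, P1:I, P2:I, P3:M(78) | bus: none
[4] P2: load  L3 | P0:I, P1:I, P2:S(78), P3:O(78) | bus: BusRd
[5] P2: load  L0 | P0:I, P1:I, P2:E(40), P3:I | bus: BusRd
[6] P1: load  L3 | P0:I, P1:S(78), P2:S(78), P3:O(78) | bus: BusRd
[7] P2: load  L2 | P0:I, P1:I, P2:E(40), P3:I | bus: BusRd
[8] P1: load  L0 | P0:I, P1:S(40), P2:S(40), P3:I | bus: BusRd
[9] P1: load  L0 | P0:I, P1:S(40), P2:S(40), P3:I | bus: none
[10] P1: store L1 := 69 | P0:I, P1:M(69), P2:I, P3:I | bus: BusRdX
[11] P1: store L0 := 22 | P0:I, P1:M(22), P2:I, P3:I | bus: BusUpgr
[12] P0: load  L1 | P0:S(69), P1:O(69), P2:I, P3:I | bus: BusRd
[13] P2: store L2 := 93 | P0:I, P1:I, P2:M(93), P3:I | bus: none
[14] P3: load  L2 | P0:I, P1:I, P2:O(93), P3:S(93) | bus: BusRd
[15] P2: store L3 := 86 | P0:I, P1:I, P2:M(86), P3:I | bus: BusUpgr,Flush
[16] P3: load  L2 | P0:I, P1:I, P2:O(93), P3:S(93) | bus: none
[17] P3: load  L1 | P0:S(69), P1:O(69), P2:I, P3:S(69) | bus: BusRd

memory[L2] = 40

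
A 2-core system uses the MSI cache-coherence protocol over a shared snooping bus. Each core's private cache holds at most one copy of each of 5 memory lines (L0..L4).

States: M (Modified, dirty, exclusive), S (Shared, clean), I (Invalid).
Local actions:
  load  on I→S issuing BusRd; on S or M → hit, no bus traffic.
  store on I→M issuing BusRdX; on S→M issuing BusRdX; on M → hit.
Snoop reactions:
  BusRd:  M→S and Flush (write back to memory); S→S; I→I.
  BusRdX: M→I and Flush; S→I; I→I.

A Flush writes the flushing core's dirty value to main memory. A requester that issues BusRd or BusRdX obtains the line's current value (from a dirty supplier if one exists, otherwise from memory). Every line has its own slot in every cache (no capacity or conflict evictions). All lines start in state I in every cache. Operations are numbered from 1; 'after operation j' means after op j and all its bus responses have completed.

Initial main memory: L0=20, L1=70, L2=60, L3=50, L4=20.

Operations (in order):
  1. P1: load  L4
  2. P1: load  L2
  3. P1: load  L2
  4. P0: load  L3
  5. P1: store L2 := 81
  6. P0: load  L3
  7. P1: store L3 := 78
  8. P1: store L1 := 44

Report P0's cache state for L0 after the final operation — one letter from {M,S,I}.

state = I

  op1 P1: load  L4 → I/S on L4; bus BusRd; mem=20
  op2 P1: load  L2 → I/S on L2; bus BusRd; mem=60
  op3 P1: load  L2 → I/S on L2; bus (none); mem=60
  op4 P0: load  L3 → S/I on L3; bus BusRd; mem=50
  op5 P1: store L2 := 81 → I/M on L2; bus BusRdX; mem=60
  op6 P0: load  L3 → S/I on L3; bus (none); mem=50
  op7 P1: store L3 := 78 → I/M on L3; bus BusRdX; mem=50
  op8 P1: store L1 := 44 → I/M on L1; bus BusRdX; mem=70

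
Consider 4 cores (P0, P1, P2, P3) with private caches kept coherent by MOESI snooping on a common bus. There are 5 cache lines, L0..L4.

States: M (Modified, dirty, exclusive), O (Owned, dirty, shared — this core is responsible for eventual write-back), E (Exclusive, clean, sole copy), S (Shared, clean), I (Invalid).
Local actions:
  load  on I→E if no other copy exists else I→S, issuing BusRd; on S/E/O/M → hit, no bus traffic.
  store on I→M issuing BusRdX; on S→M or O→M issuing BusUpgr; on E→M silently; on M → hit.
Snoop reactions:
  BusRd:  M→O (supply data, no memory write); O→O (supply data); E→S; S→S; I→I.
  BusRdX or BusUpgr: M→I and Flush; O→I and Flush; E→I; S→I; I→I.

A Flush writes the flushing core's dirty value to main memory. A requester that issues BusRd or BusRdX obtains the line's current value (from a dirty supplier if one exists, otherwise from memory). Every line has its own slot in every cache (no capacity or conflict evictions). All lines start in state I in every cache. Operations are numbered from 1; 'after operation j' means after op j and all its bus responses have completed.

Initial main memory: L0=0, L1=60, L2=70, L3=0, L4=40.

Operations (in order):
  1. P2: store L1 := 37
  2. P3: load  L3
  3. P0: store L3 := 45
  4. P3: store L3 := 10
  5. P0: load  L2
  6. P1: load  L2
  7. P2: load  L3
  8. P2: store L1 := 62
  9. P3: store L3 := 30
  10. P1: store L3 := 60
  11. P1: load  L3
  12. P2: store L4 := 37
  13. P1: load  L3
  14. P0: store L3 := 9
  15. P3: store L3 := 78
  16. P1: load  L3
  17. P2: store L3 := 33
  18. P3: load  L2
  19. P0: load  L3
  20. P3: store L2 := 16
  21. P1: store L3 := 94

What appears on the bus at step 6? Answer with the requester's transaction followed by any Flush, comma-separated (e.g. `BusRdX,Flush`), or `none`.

bus = BusRd

step 1: P2: store L1 := 37  ⟶  IIMI  (L1)  txn=BusRdX  M[L1]=60
step 2: P3: load  L3  ⟶  IIIE  (L3)  txn=BusRd  M[L3]=0
step 3: P0: store L3 := 45  ⟶  MIII  (L3)  txn=BusRdX  M[L3]=0
step 4: P3: store L3 := 10  ⟶  IIIM  (L3)  txn=BusRdX+Flush  M[L3]=45
step 5: P0: load  L2  ⟶  EIII  (L2)  txn=BusRd  M[L2]=70
step 6: P1: load  L2  ⟶  SSII  (L2)  txn=BusRd  M[L2]=70
step 7: P2: load  L3  ⟶  IISO  (L3)  txn=BusRd  M[L3]=45
step 8: P2: store L1 := 62  ⟶  IIMI  (L1)  txn=∅  M[L1]=60
step 9: P3: store L3 := 30  ⟶  IIIM  (L3)  txn=BusUpgr  M[L3]=45
step 10: P1: store L3 := 60  ⟶  IMII  (L3)  txn=BusRdX+Flush  M[L3]=30
step 11: P1: load  L3  ⟶  IMII  (L3)  txn=∅  M[L3]=30
step 12: P2: store L4 := 37  ⟶  IIMI  (L4)  txn=BusRdX  M[L4]=40
step 13: P1: load  L3  ⟶  IMII  (L3)  txn=∅  M[L3]=30
step 14: P0: store L3 := 9  ⟶  MIII  (L3)  txn=BusRdX+Flush  M[L3]=60
step 15: P3: store L3 := 78  ⟶  IIIM  (L3)  txn=BusRdX+Flush  M[L3]=9
step 16: P1: load  L3  ⟶  ISIO  (L3)  txn=BusRd  M[L3]=9
step 17: P2: store L3 := 33  ⟶  IIMI  (L3)  txn=BusRdX+Flush  M[L3]=78
step 18: P3: load  L2  ⟶  SSIS  (L2)  txn=BusRd  M[L2]=70
step 19: P0: load  L3  ⟶  SIOI  (L3)  txn=BusRd  M[L3]=78
step 20: P3: store L2 := 16  ⟶  IIIM  (L2)  txn=BusUpgr  M[L2]=70
step 21: P1: store L3 := 94  ⟶  IMII  (L3)  txn=BusRdX+Flush  M[L3]=33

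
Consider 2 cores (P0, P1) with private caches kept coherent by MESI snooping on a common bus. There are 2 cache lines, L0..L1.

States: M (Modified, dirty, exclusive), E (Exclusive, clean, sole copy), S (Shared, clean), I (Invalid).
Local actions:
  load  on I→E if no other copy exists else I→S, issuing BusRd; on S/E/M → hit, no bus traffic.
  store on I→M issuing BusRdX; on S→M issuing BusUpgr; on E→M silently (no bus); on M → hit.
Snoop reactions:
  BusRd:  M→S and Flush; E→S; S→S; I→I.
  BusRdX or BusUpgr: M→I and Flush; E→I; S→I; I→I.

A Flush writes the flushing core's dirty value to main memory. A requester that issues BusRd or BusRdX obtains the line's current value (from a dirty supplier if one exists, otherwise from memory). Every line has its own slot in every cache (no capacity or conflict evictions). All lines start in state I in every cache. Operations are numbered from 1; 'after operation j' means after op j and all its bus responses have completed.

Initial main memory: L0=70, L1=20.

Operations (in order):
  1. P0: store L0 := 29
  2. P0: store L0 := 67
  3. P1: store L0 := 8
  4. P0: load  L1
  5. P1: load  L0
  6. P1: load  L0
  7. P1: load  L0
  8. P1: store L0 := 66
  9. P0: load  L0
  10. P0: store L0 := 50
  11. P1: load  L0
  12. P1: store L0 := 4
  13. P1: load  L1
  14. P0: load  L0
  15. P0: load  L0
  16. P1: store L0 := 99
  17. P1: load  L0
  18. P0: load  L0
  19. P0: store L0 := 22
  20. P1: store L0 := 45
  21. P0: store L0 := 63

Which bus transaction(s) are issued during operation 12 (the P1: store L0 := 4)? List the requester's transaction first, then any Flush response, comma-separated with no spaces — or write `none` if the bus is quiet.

bus = BusUpgr

[1] P0: store L0 := 29 | P0:M(29), P1:I | bus: BusRdX
[2] P0: store L0 := 67 | P0:M(67), P1:I | bus: none
[3] P1: store L0 := 8 | P0:I, P1:M(8) | bus: BusRdX,Flush
[4] P0: load  L1 | P0:E(20), P1:I | bus: BusRd
[5] P1: load  L0 | P0:I, P1:M(8) | bus: none
[6] P1: load  L0 | P0:I, P1:M(8) | bus: none
[7] P1: load  L0 | P0:I, P1:M(8) | bus: none
[8] P1: store L0 := 66 | P0:I, P1:M(66) | bus: none
[9] P0: load  L0 | P0:S(66), P1:S(66) | bus: BusRd,Flush
[10] P0: store L0 := 50 | P0:M(50), P1:I | bus: BusUpgr
[11] P1: load  L0 | P0:S(50), P1:S(50) | bus: BusRd,Flush
[12] P1: store L0 := 4 | P0:I, P1:M(4) | bus: BusUpgr
[13] P1: load  L1 | P0:S(20), P1:S(20) | bus: BusRd
[14] P0: load  L0 | P0:S(4), P1:S(4) | bus: BusRd,Flush
[15] P0: load  L0 | P0:S(4), P1:S(4) | bus: none
[16] P1: store L0 := 99 | P0:I, P1:M(99) | bus: BusUpgr
[17] P1: load  L0 | P0:I, P1:M(99) | bus: none
[18] P0: load  L0 | P0:S(99), P1:S(99) | bus: BusRd,Flush
[19] P0: store L0 := 22 | P0:M(22), P1:I | bus: BusUpgr
[20] P1: store L0 := 45 | P0:I, P1:M(45) | bus: BusRdX,Flush
[21] P0: store L0 := 63 | P0:M(63), P1:I | bus: BusRdX,Flush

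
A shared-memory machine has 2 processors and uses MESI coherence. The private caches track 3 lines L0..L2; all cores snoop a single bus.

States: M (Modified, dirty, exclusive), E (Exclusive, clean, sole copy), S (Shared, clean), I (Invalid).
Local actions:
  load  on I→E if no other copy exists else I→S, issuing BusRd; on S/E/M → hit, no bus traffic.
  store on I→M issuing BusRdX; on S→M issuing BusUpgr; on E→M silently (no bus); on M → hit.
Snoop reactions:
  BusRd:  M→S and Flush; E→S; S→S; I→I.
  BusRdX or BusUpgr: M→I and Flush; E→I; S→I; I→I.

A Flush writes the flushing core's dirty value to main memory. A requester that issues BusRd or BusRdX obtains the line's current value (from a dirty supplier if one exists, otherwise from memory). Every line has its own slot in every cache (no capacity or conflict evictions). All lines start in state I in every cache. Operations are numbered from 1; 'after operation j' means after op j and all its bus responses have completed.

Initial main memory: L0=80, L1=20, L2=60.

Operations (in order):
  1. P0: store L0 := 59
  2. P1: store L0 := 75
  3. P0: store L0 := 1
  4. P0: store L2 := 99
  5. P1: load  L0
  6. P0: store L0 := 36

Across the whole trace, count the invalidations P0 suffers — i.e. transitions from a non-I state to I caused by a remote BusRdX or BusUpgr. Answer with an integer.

invalidations = 1

step 1: P0: store L0 := 59  ⟶  MI  (L0)  txn=BusRdX  M[L0]=80
step 2: P1: store L0 := 75  ⟶  IM  (L0)  txn=BusRdX+Flush  M[L0]=59
step 3: P0: store L0 := 1  ⟶  MI  (L0)  txn=BusRdX+Flush  M[L0]=75
step 4: P0: store L2 := 99  ⟶  MI  (L2)  txn=BusRdX  M[L2]=60
step 5: P1: load  L0  ⟶  SS  (L0)  txn=BusRd+Flush  M[L0]=1
step 6: P0: store L0 := 36  ⟶  MI  (L0)  txn=BusUpgr  M[L0]=1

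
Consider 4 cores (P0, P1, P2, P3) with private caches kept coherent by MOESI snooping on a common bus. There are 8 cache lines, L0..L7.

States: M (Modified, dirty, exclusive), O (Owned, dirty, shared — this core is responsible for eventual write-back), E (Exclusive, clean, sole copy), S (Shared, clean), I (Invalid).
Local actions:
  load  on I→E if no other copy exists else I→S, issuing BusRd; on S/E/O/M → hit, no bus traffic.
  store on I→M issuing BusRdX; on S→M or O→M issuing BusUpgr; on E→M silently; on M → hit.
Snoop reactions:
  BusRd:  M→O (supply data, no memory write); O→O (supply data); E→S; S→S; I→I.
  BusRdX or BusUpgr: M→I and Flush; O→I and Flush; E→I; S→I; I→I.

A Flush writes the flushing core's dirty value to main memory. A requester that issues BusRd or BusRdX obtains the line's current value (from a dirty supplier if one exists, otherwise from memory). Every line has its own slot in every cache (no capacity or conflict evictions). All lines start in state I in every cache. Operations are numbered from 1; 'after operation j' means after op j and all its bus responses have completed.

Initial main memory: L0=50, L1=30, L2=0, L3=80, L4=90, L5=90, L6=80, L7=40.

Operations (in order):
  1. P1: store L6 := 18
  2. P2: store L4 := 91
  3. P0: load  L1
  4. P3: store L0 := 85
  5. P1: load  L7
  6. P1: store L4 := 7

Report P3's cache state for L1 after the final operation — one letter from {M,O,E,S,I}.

state = I

[1] P1: store L6 := 18 | P0:I, P1:M(18), P2:I, P3:I | bus: BusRdX
[2] P2: store L4 := 91 | P0:I, P1:I, P2:M(91), P3:I | bus: BusRdX
[3] P0: load  L1 | P0:E(30), P1:I, P2:I, P3:I | bus: BusRd
[4] P3: store L0 := 85 | P0:I, P1:I, P2:I, P3:M(85) | bus: BusRdX
[5] P1: load  L7 | P0:I, P1:E(40), P2:I, P3:I | bus: BusRd
[6] P1: store L4 := 7 | P0:I, P1:M(7), P2:I, P3:I | bus: BusRdX,Flush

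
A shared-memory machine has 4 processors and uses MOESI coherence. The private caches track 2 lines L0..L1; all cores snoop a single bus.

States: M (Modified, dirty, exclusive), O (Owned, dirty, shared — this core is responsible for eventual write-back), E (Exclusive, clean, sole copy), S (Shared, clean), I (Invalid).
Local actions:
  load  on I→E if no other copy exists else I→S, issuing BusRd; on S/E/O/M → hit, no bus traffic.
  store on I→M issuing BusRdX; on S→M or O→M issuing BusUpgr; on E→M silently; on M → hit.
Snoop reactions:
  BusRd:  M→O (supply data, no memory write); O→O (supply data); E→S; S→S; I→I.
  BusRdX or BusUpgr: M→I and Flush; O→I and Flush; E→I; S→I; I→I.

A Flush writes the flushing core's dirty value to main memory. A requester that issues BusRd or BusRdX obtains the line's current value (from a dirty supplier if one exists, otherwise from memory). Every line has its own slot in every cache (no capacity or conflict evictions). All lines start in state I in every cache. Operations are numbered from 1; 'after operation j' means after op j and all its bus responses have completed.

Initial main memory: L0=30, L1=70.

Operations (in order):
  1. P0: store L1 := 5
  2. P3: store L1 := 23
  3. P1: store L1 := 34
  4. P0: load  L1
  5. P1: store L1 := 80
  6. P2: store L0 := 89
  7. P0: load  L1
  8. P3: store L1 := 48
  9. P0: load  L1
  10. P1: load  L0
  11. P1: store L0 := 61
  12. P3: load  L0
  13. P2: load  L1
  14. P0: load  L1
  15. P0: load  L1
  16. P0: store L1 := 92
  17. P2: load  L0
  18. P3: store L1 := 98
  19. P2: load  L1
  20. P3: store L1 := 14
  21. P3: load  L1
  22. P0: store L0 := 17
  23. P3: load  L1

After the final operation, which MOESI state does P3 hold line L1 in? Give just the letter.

state = M

[1] P0: store L1 := 5 | P0:M(5), P1:I, P2:I, P3:I | bus: BusRdX
[2] P3: store L1 := 23 | P0:I, P1:I, P2:I, P3:M(23) | bus: BusRdX,Flush
[3] P1: store L1 := 34 | P0:I, P1:M(34), P2:I, P3:I | bus: BusRdX,Flush
[4] P0: load  L1 | P0:S(34), P1:O(34), P2:I, P3:I | bus: BusRd
[5] P1: store L1 := 80 | P0:I, P1:M(80), P2:I, P3:I | bus: BusUpgr
[6] P2: store L0 := 89 | P0:I, P1:I, P2:M(89), P3:I | bus: BusRdX
[7] P0: load  L1 | P0:S(80), P1:O(80), P2:I, P3:I | bus: BusRd
[8] P3: store L1 := 48 | P0:I, P1:I, P2:I, P3:M(48) | bus: BusRdX,Flush
[9] P0: load  L1 | P0:S(48), P1:I, P2:I, P3:O(48) | bus: BusRd
[10] P1: load  L0 | P0:I, P1:S(89), P2:O(89), P3:I | bus: BusRd
[11] P1: store L0 := 61 | P0:I, P1:M(61), P2:I, P3:I | bus: BusUpgr,Flush
[12] P3: load  L0 | P0:I, P1:O(61), P2:I, P3:S(61) | bus: BusRd
[13] P2: load  L1 | P0:S(48), P1:I, P2:S(48), P3:O(48) | bus: BusRd
[14] P0: load  L1 | P0:S(48), P1:I, P2:S(48), P3:O(48) | bus: none
[15] P0: load  L1 | P0:S(48), P1:I, P2:S(48), P3:O(48) | bus: none
[16] P0: store L1 := 92 | P0:M(92), P1:I, P2:I, P3:I | bus: BusUpgr,Flush
[17] P2: load  L0 | P0:I, P1:O(61), P2:S(61), P3:S(61) | bus: BusRd
[18] P3: store L1 := 98 | P0:I, P1:I, P2:I, P3:M(98) | bus: BusRdX,Flush
[19] P2: load  L1 | P0:I, P1:I, P2:S(98), P3:O(98) | bus: BusRd
[20] P3: store L1 := 14 | P0:I, P1:I, P2:I, P3:M(14) | bus: BusUpgr
[21] P3: load  L1 | P0:I, P1:I, P2:I, P3:M(14) | bus: none
[22] P0: store L0 := 17 | P0:M(17), P1:I, P2:I, P3:I | bus: BusRdX,Flush
[23] P3: load  L1 | P0:I, P1:I, P2:I, P3:M(14) | bus: none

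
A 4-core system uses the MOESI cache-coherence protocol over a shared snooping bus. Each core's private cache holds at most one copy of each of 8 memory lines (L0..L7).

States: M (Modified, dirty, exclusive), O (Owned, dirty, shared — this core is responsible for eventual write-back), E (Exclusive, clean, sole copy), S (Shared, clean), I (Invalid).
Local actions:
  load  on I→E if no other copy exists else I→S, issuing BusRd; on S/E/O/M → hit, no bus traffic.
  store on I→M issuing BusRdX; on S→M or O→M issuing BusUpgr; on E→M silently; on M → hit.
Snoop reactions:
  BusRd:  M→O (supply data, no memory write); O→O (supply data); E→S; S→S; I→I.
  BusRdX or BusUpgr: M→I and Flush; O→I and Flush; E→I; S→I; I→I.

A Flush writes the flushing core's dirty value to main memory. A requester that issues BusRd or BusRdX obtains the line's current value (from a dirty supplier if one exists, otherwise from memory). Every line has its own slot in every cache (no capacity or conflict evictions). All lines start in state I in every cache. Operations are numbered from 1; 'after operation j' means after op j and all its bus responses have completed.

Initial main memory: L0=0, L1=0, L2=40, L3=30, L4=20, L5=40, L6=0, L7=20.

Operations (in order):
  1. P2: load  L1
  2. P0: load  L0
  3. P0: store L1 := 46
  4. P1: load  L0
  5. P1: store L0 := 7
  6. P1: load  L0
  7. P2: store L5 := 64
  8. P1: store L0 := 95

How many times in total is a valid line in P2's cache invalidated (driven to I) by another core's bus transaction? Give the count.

1. P2: load  L1  bus=[BusRd]  L1: P0=I P1=I P2=E P3=I  mem[L1]=0
2. P0: load  L0  bus=[BusRd]  L0: P0=E P1=I P2=I P3=I  mem[L0]=0
3. P0: store L1 := 46  bus=[BusRdX]  L1: P0=M P1=I P2=I P3=I  mem[L1]=0
4. P1: load  L0  bus=[BusRd]  L0: P0=S P1=S P2=I P3=I  mem[L0]=0
5. P1: store L0 := 7  bus=[BusUpgr]  L0: P0=I P1=M P2=I P3=I  mem[L0]=0
6. P1: load  L0  bus=[-]  L0: P0=I P1=M P2=I P3=I  mem[L0]=0
7. P2: store L5 := 64  bus=[BusRdX]  L5: P0=I P1=I P2=M P3=I  mem[L5]=40
8. P1: store L0 := 95  bus=[-]  L0: P0=I P1=M P2=I P3=I  mem[L0]=0

invalidations = 1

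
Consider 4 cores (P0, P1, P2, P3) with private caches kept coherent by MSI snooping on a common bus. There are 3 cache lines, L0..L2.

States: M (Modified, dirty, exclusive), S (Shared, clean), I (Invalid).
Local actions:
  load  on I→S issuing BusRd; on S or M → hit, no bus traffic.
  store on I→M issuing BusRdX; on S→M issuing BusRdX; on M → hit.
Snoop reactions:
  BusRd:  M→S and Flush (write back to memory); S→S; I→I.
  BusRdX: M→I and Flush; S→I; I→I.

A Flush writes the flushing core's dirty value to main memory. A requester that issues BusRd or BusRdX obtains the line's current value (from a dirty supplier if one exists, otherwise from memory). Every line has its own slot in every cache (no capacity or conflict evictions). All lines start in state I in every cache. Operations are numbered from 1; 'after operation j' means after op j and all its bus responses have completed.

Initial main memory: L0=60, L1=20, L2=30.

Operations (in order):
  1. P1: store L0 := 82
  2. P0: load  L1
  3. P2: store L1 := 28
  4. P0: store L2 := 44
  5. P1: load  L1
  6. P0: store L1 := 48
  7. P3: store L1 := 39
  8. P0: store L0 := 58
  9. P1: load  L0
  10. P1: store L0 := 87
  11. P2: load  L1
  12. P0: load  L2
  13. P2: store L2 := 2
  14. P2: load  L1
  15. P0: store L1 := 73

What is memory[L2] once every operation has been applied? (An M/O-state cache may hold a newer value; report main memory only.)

memory[L2] = 44

1. P1: store L0 := 82  bus=[BusRdX]  L0: P0=I P1=M P2=I P3=I  mem[L0]=60
2. P0: load  L1  bus=[BusRd]  L1: P0=S P1=I P2=I P3=I  mem[L1]=20
3. P2: store L1 := 28  bus=[BusRdX]  L1: P0=I P1=I P2=M P3=I  mem[L1]=20
4. P0: store L2 := 44  bus=[BusRdX]  L2: P0=M P1=I P2=I P3=I  mem[L2]=30
5. P1: load  L1  bus=[BusRd,Flush]  L1: P0=I P1=S P2=S P3=I  mem[L1]=28
6. P0: store L1 := 48  bus=[BusRdX]  L1: P0=M P1=I P2=I P3=I  mem[L1]=28
7. P3: store L1 := 39  bus=[BusRdX,Flush]  L1: P0=I P1=I P2=I P3=M  mem[L1]=48
8. P0: store L0 := 58  bus=[BusRdX,Flush]  L0: P0=M P1=I P2=I P3=I  mem[L0]=82
9. P1: load  L0  bus=[BusRd,Flush]  L0: P0=S P1=S P2=I P3=I  mem[L0]=58
10. P1: store L0 := 87  bus=[BusRdX]  L0: P0=I P1=M P2=I P3=I  mem[L0]=58
11. P2: load  L1  bus=[BusRd,Flush]  L1: P0=I P1=I P2=S P3=S  mem[L1]=39
12. P0: load  L2  bus=[-]  L2: P0=M P1=I P2=I P3=I  mem[L2]=30
13. P2: store L2 := 2  bus=[BusRdX,Flush]  L2: P0=I P1=I P2=M P3=I  mem[L2]=44
14. P2: load  L1  bus=[-]  L1: P0=I P1=I P2=S P3=S  mem[L1]=39
15. P0: store L1 := 73  bus=[BusRdX]  L1: P0=M P1=I P2=I P3=I  mem[L1]=39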